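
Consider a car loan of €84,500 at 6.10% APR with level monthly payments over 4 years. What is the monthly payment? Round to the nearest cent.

Monthly rate = 6.1%/12 = 0.0050833; payment = 84,500 × 0.0050833 / (1 − (1+0.0050833)^−48) = €1,988.36.

€1,988.36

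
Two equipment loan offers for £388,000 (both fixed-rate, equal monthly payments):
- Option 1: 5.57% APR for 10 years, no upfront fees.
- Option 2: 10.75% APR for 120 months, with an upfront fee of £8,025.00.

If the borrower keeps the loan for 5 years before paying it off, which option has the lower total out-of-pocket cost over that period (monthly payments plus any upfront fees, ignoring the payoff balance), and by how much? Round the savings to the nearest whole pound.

Option 1: monthly rate = 5.57%/12 = 0.0046417; payment = 388,000 × 0.0046417 / (1 − (1+0.0046417)^−120) = £4,224.29.
Option 2: monthly rate = 10.75%/12 = 0.0089583; payment = 388,000 × 0.0089583 / (1 − (1+0.0089583)^−120) = £5,289.94.
Over 60 months: Option 1 costs 60 × £4,224.29 = £253,457.40; Option 2 costs 60 × £5,289.94 + £8,025.00 = £325,421.40.
Option 1 is cheaper by £325,421.40 − £253,457.40 = £71,964.00.

Option 1 by £71,964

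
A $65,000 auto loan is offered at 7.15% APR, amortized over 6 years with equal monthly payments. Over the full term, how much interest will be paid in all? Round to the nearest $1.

At 7.15% the monthly rate is 0.0059583, so the payment is 65,000 × 0.0059583 / (1 − 1.0059583^−72) = $1,112.87.
Total paid = 72 × $1,112.87 = $80,126.64; interest = $80,126.64 − $65,000 = $15,126.64.

$15,127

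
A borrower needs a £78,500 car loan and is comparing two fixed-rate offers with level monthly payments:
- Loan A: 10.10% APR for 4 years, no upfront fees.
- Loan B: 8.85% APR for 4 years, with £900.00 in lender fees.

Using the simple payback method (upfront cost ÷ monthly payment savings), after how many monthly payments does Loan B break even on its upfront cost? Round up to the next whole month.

20 months

Loan A: at 10.10% the monthly rate is 0.0084167, so the payment is 78,500 × 0.0084167 / (1 − 1.0084167^−48) = £1,994.73.
Loan B: at 8.85% the monthly rate is 0.0073750, so the payment is 78,500 × 0.0073750 / (1 − 1.0073750^−48) = £1,947.89.
Monthly savings = £1,994.73 − £1,947.89 = £46.84.
Break-even = £900.00 / £46.84 = 19.21 → 20 months.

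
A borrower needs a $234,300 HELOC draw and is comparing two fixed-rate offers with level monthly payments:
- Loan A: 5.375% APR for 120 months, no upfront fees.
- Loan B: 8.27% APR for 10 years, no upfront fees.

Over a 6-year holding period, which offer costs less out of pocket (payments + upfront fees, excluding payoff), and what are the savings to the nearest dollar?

Loan A by $25,053

Loan A: at 5.375% the monthly rate is 0.0044792, so the payment is 234,300 × 0.0044792 / (1 − 1.0044792^−120) = $2,528.28.
Loan B: at 8.27% the monthly rate is 0.0068917, so the payment is 234,300 × 0.0068917 / (1 − 1.0068917^−120) = $2,876.24.
Over 72 months: Loan A costs 72 × $2,528.28 = $182,036.16; Loan B costs 72 × $2,876.24 = $207,089.28.
Loan A is cheaper by $207,089.28 − $182,036.16 = $25,053.12.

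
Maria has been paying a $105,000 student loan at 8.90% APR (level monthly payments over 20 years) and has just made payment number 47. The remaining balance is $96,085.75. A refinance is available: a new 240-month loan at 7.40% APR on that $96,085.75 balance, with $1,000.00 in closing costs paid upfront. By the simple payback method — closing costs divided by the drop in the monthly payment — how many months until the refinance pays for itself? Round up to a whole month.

Current payment = 105,000 × 8.9%/12 / (1 − (1+0.0074167)^−240) = $937.97.
Refinanced payment = 96,085.75 × 0.0061667 / (1 − (1+0.0061667)^−240) = $768.20.
Monthly savings = $937.97 − $768.20 = $169.77.
Break-even = $1,000.00 / $169.77 = 5.89 → 6 months.

6 months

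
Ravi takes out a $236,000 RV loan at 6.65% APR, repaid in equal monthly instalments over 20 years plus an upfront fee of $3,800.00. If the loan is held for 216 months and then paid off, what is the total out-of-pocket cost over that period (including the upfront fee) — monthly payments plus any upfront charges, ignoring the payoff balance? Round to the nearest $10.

$388,380

At 6.65% the monthly rate is 0.0055417, so the payment is 236,000 × 0.0055417 / (1 − 1.0055417^−240) = $1,780.46.
Total outlay = 216 × $1,780.46 + $3,800.00 = $388,379.36.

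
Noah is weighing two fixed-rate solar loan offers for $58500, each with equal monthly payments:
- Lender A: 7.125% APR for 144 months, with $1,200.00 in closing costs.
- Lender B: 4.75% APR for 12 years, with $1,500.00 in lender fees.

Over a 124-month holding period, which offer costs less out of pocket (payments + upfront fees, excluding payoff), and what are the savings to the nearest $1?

Lender A: monthly rate = 7.125%/12 = 0.0059375; payment = 58,500 × 0.0059375 / (1 − (1+0.0059375)^−144) = $605.51.
Lender B: at 4.75% the monthly rate is 0.0039583, so the payment is 58,500 × 0.0039583 / (1 − 1.0039583^−144) = $533.75.
Over 124 months: Lender A costs 124 × $605.51 + $1,200.00 = $76,283.24; Lender B costs 124 × $533.75 + $1,500.00 = $67,685.00.
Lender B is cheaper by $76,283.24 − $67,685.00 = $8,598.24.

Lender B by $8,598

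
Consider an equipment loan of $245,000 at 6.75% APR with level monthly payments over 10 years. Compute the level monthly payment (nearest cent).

$2,813.19

At 6.75% the monthly rate is 0.0056250, so the payment is 245,000 × 0.0056250 / (1 − 1.0056250^−120) = $2,813.19.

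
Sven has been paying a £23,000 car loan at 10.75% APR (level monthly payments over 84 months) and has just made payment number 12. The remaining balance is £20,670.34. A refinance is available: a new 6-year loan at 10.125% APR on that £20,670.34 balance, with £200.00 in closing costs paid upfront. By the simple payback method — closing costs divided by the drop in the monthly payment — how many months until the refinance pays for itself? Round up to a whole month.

Current payment = 23,000 × 10.75%/12 / (1 − (1+0.0089583)^−84) = £390.80.
Refinanced payment = 20,670.34 × 0.0084375 / (1 − (1+0.0084375)^−72) = £384.24.
Monthly savings = £390.80 − £384.24 = £6.56.
Break-even = £200.00 / £6.56 = 30.49 → 31 months.

31 months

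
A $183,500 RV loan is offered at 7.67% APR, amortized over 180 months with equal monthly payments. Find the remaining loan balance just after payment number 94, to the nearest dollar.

$113,446

With monthly rate i = 7.67%/12 = 0.0063917, the balance after k of n payments is P · [(1+i)^n − (1+i)^k] / [(1+i)^n − 1].
(1+0.0063917)^180 = 3.14822495 and (1+0.0063917)^94 = 1.82012413, so the balance is 183,500 × (3.14822495 − 1.82012413) / (3.14822495 − 1) = $113,445.52.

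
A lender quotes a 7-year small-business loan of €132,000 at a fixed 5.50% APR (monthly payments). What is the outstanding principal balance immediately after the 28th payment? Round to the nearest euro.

€93,499

With monthly rate i = 5.5%/12 = 0.0045833, the balance after k of n payments is P · [(1+i)^n − (1+i)^k] / [(1+i)^n − 1].
(1+0.0045833)^84 = 1.46832221 and (1+0.0045833)^28 = 1.13659862, so the balance is 132,000 × (1.46832221 − 1.13659862) / (1.46832221 − 1) = €93,498.69.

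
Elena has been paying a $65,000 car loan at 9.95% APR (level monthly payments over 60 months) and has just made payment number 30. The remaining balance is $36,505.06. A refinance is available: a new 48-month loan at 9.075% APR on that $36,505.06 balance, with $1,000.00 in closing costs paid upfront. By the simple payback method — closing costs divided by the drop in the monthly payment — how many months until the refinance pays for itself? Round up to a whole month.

3 months

Current payment = 65,000 × 9.95%/12 / (1 − (1+0.0082917)^−60) = $1,379.46.
Refinanced payment = 36,505.06 × 0.0075625 / (1 − (1+0.0075625)^−48) = $909.73.
Monthly savings = $1,379.46 − $909.73 = $469.73.
Break-even = $1,000.00 / $469.73 = 2.13 → 3 months.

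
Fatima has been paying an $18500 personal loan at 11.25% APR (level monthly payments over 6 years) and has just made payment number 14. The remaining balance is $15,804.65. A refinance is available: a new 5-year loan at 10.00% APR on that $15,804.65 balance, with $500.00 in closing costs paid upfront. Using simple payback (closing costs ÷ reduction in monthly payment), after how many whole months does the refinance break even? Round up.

Current payment = 18,500 × 11.25%/12 / (1 − (1+0.0093750)^−72) = $354.50.
Refinanced payment = 15,804.65 × 0.0083333 / (1 − (1+0.0083333)^−60) = $335.80.
Monthly savings = $354.50 − $335.80 = $18.70.
Break-even = $500.00 / $18.70 = 26.74 → 27 months.

27 months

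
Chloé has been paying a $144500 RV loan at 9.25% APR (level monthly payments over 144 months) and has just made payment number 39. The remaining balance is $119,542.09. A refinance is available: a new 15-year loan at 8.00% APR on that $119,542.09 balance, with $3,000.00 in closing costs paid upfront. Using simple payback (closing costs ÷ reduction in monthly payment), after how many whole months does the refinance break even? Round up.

6 months

Current payment = 144,500 × 9.25%/12 / (1 − (1+0.0077083)^−144) = $1,664.87.
Refinanced payment = 119,542.09 × 0.0066667 / (1 − (1+0.0066667)^−180) = $1,142.41.
Monthly savings = $1,664.87 − $1,142.41 = $522.46.
Break-even = $3,000.00 / $522.46 = 5.74 → 6 months.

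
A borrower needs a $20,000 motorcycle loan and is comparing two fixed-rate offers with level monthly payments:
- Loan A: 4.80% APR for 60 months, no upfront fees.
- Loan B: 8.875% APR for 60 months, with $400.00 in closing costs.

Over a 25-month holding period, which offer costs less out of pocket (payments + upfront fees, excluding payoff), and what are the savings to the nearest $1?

Loan A: monthly rate = 4.8%/12 = 0.0040000; payment = 20,000 × 0.0040000 / (1 − (1+0.0040000)^−60) = $375.59.
Loan B: monthly rate = 8.875%/12 = 0.0073958; payment = 20,000 × 0.0073958 / (1 − (1+0.0073958)^−60) = $413.95.
Over 25 months: Loan A costs 25 × $375.59 = $9,389.75; Loan B costs 25 × $413.95 + $400.00 = $10,748.75.
Loan A is cheaper by $10,748.75 − $9,389.75 = $1,359.00.

Loan A by $1,359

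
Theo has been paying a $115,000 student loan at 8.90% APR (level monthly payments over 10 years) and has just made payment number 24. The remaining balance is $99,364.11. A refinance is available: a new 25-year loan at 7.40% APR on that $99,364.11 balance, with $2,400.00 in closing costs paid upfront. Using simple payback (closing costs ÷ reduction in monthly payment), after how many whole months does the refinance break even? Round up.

Current payment = 115,000 × 8.9%/12 / (1 − (1+0.0074167)^−120) = $1,450.55.
Refinanced payment = 99,364.11 × 0.0061667 / (1 − (1+0.0061667)^−300) = $727.84.
Monthly savings = $1,450.55 − $727.84 = $722.71.
Break-even = $2,400.00 / $722.71 = 3.32 → 4 months.

4 months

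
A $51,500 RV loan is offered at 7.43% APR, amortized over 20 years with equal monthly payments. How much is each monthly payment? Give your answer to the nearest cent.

At 7.43% the monthly rate is 0.0061917, so the payment is 51,500 × 0.0061917 / (1 − 1.0061917^−240) = $412.68.

$412.68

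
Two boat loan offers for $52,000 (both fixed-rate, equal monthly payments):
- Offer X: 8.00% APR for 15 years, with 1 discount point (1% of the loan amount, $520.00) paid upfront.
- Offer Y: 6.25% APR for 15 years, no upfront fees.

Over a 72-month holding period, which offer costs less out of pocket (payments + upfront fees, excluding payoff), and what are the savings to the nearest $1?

Offer Y by $4,198

Offer X: at 8.00% the monthly rate is 0.0066667, so the payment is 52,000 × 0.0066667 / (1 − 1.0066667^−180) = $496.94.
Offer Y: monthly rate = 6.25%/12 = 0.0052083; payment = 52,000 × 0.0052083 / (1 − (1+0.0052083)^−180) = $445.86.
Over 72 months: Offer X costs 72 × $496.94 + $520.00 = $36,299.68; Offer Y costs 72 × $445.86 = $32,101.92.
Offer Y is cheaper by $36,299.68 − $32,101.92 = $4,197.76.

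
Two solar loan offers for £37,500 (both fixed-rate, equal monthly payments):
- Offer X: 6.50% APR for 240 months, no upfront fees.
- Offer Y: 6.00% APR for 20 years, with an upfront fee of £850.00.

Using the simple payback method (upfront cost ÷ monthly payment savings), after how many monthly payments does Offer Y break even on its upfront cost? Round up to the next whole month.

78 months

Offer X: at 6.50% the monthly rate is 0.0054167, so the payment is 37,500 × 0.0054167 / (1 − 1.0054167^−240) = £279.59.
Offer Y: at 6.00% the monthly rate is 0.0050000, so the payment is 37,500 × 0.0050000 / (1 − 1.0050000^−240) = £268.66.
Monthly savings = £279.59 − £268.66 = £10.93.
Break-even = £850.00 / £10.93 = 77.77 → 78 months.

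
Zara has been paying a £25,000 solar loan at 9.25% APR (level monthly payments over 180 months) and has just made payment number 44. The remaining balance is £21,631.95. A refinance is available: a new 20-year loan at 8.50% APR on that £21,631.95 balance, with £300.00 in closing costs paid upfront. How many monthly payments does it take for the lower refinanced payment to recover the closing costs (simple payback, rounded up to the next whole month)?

5 months

Current payment = 25,000 × 9.25%/12 / (1 − (1+0.0077083)^−180) = £257.30.
Refinanced payment = 21,631.95 × 0.0070833 / (1 − (1+0.0070833)^−240) = £187.73.
Monthly savings = £257.30 − £187.73 = £69.57.
Break-even = £300.00 / £69.57 = 4.31 → 5 months.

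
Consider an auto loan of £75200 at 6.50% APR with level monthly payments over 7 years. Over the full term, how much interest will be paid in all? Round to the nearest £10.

Monthly rate = 6.5%/12 = 0.0054167; payment = 75,200 × 0.0054167 / (1 − (1+0.0054167)^−84) = £1,116.68.
Total paid = 84 × £1,116.68 = £93,801.12; interest = £93,801.12 − £75,200 = £18,601.12.

£18,600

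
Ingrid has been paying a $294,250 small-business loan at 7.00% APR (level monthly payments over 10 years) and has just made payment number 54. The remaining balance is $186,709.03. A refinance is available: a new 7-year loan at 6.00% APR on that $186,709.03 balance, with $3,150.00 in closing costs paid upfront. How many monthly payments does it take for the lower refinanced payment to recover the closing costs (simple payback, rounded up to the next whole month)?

5 months

Current payment = 294,250 × 7%/12 / (1 − (1+0.0058333)^−120) = $3,416.49.
Refinanced payment = 186,709.03 × 0.0050000 / (1 − (1+0.0050000)^−84) = $2,727.55.
Monthly savings = $3,416.49 − $2,727.55 = $688.94.
Break-even = $3,150.00 / $688.94 = 4.57 → 5 months.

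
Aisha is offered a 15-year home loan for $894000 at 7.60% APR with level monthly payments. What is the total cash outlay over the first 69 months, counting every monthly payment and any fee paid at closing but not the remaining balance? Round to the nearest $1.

Monthly rate = 7.6%/12 = 0.0063333; payment = 894,000 × 0.0063333 / (1 − (1+0.0063333)^−180) = $8,338.37.
Total outlay = 69 × $8,338.37 = $575,347.53.

$575,348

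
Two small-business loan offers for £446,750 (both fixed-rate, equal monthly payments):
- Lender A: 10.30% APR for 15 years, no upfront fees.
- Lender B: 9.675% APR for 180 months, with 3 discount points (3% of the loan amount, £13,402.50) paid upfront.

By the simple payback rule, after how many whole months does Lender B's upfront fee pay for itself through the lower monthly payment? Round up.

79 months

Lender A: at 10.30% the monthly rate is 0.0085833, so the payment is 446,750 × 0.0085833 / (1 − 1.0085833^−180) = £4,883.12.
Lender B: monthly rate = 9.675%/12 = 0.0080625; payment = 446,750 × 0.0080625 / (1 − (1+0.0080625)^−180) = £4,712.36.
Monthly savings = £4,883.12 − £4,712.36 = £170.76.
Break-even = £13,402.50 / £170.76 = 78.49 → 79 months.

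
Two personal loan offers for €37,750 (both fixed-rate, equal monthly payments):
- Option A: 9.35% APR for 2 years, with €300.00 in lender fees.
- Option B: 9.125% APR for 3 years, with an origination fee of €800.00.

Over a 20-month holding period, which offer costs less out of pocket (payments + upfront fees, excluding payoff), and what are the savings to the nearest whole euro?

Option A: at 9.35% the monthly rate is 0.0077917, so the payment is 37,750 × 0.0077917 / (1 − 1.0077917^−24) = €1,730.67.
Option B: at 9.125% the monthly rate is 0.0076042, so the payment is 37,750 × 0.0076042 / (1 − 1.0076042^−36) = €1,202.64.
Over 20 months: Option A costs 20 × €1,730.67 + €300.00 = €34,913.40; Option B costs 20 × €1,202.64 + €800.00 = €24,852.80.
Option B is cheaper by €34,913.40 − €24,852.80 = €10,060.60.

Option B by €10,061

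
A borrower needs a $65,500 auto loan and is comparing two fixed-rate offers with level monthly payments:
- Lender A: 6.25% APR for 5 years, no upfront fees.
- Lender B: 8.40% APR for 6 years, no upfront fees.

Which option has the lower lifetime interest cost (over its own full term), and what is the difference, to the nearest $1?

Lender A by $7,175

Lender A: at 6.25% the monthly rate is 0.0052083, so the payment is 65,500 × 0.0052083 / (1 − 1.0052083^−60) = $1,273.93.
Total interest on Lender A = 60 × $1,273.93 − $65,500 = $10,935.80.
Lender B: at 8.40% the monthly rate is 0.0070000, so the payment is 65,500 × 0.0070000 / (1 − 1.0070000^−72) = $1,161.26.
Total interest on Lender B = 72 × $1,161.26 − $65,500 = $18,110.72.
Lender A is lower by $7,174.92.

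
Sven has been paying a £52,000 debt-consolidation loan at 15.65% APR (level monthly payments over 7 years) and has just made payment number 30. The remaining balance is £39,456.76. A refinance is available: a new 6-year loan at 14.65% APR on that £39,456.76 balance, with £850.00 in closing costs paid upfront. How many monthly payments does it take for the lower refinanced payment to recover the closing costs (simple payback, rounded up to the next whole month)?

Current payment = 52,000 × 15.65%/12 / (1 − (1+0.0130417)^−84) = £1,022.49.
Refinanced payment = 39,456.76 × 0.0122083 / (1 − (1+0.0122083)^−72) = £826.83.
Monthly savings = £1,022.49 − £826.83 = £195.66.
Break-even = £850.00 / £195.66 = 4.34 → 5 months.

5 months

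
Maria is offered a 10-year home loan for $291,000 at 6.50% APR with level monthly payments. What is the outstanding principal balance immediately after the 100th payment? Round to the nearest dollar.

With monthly rate i = 6.5%/12 = 0.0054167, the balance after k of n payments is P · [(1+i)^n − (1+i)^k] / [(1+i)^n − 1].
(1+0.0054167)^120 = 1.91218375 and (1+0.0054167)^100 = 1.71635856, so the balance is 291,000 × (1.91218375 − 1.71635856) / (1.91218375 − 1) = $62,471.11.

$62,471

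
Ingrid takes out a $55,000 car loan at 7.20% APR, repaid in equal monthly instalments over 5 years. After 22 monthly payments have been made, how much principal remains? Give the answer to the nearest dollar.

With monthly rate i = 7.2%/12 = 0.0060000, the balance after k of n payments is P · [(1+i)^n − (1+i)^k] / [(1+i)^n − 1].
(1+0.0060000)^60 = 1.43178841 and (1+0.0060000)^22 = 1.14065833, so the balance is 55,000 × (1.43178841 − 1.14065833) / (1.43178841 − 1) = $37,083.34.

$37,083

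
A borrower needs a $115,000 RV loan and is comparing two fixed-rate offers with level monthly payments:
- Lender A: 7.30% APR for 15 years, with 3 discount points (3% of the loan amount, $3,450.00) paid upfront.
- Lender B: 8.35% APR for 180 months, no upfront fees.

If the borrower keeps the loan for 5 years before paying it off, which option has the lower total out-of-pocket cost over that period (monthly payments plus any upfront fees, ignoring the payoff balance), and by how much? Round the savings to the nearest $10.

Lender A by $710

Lender A: at 7.30% the monthly rate is 0.0060833, so the payment is 115,000 × 0.0060833 / (1 − 1.0060833^−180) = $1,053.04.
Lender B: monthly rate = 8.35%/12 = 0.0069583; payment = 115,000 × 0.0069583 / (1 − (1+0.0069583)^−180) = $1,122.36.
Over 60 months: Lender A costs 60 × $1,053.04 + $3,450.00 = $66,632.40; Lender B costs 60 × $1,122.36 = $67,341.60.
Lender A is cheaper by $67,341.60 − $66,632.40 = $709.20.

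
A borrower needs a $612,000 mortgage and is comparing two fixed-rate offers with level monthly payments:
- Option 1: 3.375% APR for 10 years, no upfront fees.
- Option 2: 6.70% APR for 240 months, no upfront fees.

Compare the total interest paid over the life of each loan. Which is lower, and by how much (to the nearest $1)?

Option 1: at 3.375% the monthly rate is 0.0028125, so the payment is 612,000 × 0.0028125 / (1 − 1.0028125^−120) = $6,016.04.
Total interest on Option 1 = 120 × $6,016.04 − $612,000 = $109,924.80.
Option 2: at 6.70% the monthly rate is 0.0055833, so the payment is 612,000 × 0.0055833 / (1 − 1.0055833^−240) = $4,635.25.
Total interest on Option 2 = 240 × $4,635.25 − $612,000 = $500,460.00.
Option 1 is lower by $390,535.20.

Option 1 by $390,535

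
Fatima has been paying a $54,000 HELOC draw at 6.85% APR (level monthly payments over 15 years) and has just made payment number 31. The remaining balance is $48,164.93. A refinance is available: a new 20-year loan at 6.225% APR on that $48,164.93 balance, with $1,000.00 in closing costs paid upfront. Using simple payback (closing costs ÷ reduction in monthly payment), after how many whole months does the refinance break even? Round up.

8 months

Current payment = 54,000 × 6.85%/12 / (1 − (1+0.0057083)^−180) = $480.85.
Refinanced payment = 48,164.93 × 0.0051875 / (1 − (1+0.0051875)^−240) = $351.35.
Monthly savings = $480.85 − $351.35 = $129.50.
Break-even = $1,000.00 / $129.50 = 7.72 → 8 months.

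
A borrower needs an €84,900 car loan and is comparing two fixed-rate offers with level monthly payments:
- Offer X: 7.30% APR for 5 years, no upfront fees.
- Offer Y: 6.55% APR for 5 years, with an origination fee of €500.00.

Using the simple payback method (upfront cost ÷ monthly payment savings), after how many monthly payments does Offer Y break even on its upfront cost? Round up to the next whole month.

Offer X: monthly rate = 7.3%/12 = 0.0060833; payment = 84,900 × 0.0060833 / (1 − (1+0.0060833)^−60) = €1,693.16.
Offer Y: at 6.55% the monthly rate is 0.0054583, so the payment is 84,900 × 0.0054583 / (1 − 1.0054583^−60) = €1,663.16.
Monthly savings = €1,693.16 − €1,663.16 = €30.00.
Break-even = €500.00 / €30.00 = 16.67 → 17 months.

17 months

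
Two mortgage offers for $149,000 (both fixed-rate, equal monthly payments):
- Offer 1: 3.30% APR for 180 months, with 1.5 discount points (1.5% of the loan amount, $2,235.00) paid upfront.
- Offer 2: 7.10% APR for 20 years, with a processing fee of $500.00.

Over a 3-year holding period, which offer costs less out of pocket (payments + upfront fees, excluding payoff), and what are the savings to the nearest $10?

Offer 1 by $2,350

Offer 1: at 3.30% the monthly rate is 0.0027500, so the payment is 149,000 × 0.0027500 / (1 − 1.0027500^−180) = $1,050.60.
Offer 2: at 7.10% the monthly rate is 0.0059167, so the payment is 149,000 × 0.0059167 / (1 − 1.0059167^−240) = $1,164.16.
Over 36 months: Offer 1 costs 36 × $1,050.60 + $2,235.00 = $40,056.60; Offer 2 costs 36 × $1,164.16 + $500.00 = $42,409.76.
Offer 1 is cheaper by $42,409.76 − $40,056.60 = $2,353.16.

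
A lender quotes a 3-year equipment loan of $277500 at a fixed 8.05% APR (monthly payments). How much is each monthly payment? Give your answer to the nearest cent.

$8,702.24

Monthly rate = 8.05%/12 = 0.0067083; payment = 277,500 × 0.0067083 / (1 − (1+0.0067083)^−36) = $8,702.24.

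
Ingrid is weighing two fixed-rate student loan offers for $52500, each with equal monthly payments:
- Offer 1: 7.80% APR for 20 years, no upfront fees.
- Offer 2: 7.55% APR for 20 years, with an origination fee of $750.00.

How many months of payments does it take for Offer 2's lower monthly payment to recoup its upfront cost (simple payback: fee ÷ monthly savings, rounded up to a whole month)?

93 months

Offer 1: monthly rate = 7.8%/12 = 0.0065000; payment = 52,500 × 0.0065000 / (1 − (1+0.0065000)^−240) = $432.62.
Offer 2: monthly rate = 7.55%/12 = 0.0062917; payment = 52,500 × 0.0062917 / (1 − (1+0.0062917)^−240) = $424.54.
Monthly savings = $432.62 − $424.54 = $8.08.
Break-even = $750.00 / $8.08 = 92.82 → 93 months.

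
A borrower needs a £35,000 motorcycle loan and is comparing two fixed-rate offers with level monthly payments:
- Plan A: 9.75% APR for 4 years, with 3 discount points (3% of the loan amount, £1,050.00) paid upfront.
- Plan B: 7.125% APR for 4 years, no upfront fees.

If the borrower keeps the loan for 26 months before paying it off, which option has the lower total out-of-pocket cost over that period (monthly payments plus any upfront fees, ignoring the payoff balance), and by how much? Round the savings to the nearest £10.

Plan A: monthly rate = 9.75%/12 = 0.0081250; payment = 35,000 × 0.0081250 / (1 − (1+0.0081250)^−48) = £883.49.
Plan B: at 7.125% the monthly rate is 0.0059375, so the payment is 35,000 × 0.0059375 / (1 − 1.0059375^−48) = £840.15.
Over 26 months: Plan A costs 26 × £883.49 + £1,050.00 = £24,020.74; Plan B costs 26 × £840.15 = £21,843.90.
Plan B is cheaper by £24,020.74 − £21,843.90 = £2,176.84.

Plan B by £2,180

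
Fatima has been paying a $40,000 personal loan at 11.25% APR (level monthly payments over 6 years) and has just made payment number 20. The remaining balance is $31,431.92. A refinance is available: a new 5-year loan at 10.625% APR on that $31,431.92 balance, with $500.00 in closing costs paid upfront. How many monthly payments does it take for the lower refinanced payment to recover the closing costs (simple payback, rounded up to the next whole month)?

Current payment = 40,000 × 11.25%/12 / (1 − (1+0.0093750)^−72) = $766.49.
Refinanced payment = 31,431.92 × 0.0088542 / (1 − (1+0.0088542)^−60) = $677.54.
Monthly savings = $766.49 − $677.54 = $88.95.
Break-even = $500.00 / $88.95 = 5.62 → 6 months.

6 months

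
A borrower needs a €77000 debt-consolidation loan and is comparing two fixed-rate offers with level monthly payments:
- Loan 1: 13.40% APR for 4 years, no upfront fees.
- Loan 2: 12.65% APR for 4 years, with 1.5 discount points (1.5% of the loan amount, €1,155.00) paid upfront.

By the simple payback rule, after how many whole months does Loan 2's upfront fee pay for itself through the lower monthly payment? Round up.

41 months

Loan 1: at 13.40% the monthly rate is 0.0111667, so the payment is 77,000 × 0.0111667 / (1 − 1.0111667^−48) = €2,081.04.
Loan 2: monthly rate = 12.65%/12 = 0.0105417; payment = 77,000 × 0.0105417 / (1 − (1+0.0105417)^−48) = €2,052.37.
Monthly savings = €2,081.04 − €2,052.37 = €28.67.
Break-even = €1,155.00 / €28.67 = 40.29 → 41 months.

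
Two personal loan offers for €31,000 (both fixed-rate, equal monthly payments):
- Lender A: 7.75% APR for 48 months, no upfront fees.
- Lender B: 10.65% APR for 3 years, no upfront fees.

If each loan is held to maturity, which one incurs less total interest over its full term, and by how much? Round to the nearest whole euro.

Lender A: monthly rate = 7.75%/12 = 0.0064583; payment = 31,000 × 0.0064583 / (1 − (1+0.0064583)^−48) = €753.17.
Total interest on Lender A = 48 × €753.17 − €31,000 = €5,152.16.
Lender B: monthly rate = 10.65%/12 = 0.0088750; payment = 31,000 × 0.0088750 / (1 − (1+0.0088750)^−36) = €1,009.77.
Total interest on Lender B = 36 × €1,009.77 − €31,000 = €5,351.72.
Lender A is lower by €199.56.

Lender A by €200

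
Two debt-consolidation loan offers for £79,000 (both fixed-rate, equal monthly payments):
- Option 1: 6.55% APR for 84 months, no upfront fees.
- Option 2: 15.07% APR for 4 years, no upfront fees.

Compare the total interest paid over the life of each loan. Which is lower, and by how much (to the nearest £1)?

Option 1 by £6,967

Option 1: at 6.55% the monthly rate is 0.0054583, so the payment is 79,000 × 0.0054583 / (1 − 1.0054583^−84) = £1,175.02.
Total interest on Option 1 = 84 × £1,175.02 − £79,000 = £19,701.68.
Option 2: at 15.07% the monthly rate is 0.0125583, so the payment is 79,000 × 0.0125583 / (1 − 1.0125583^−48) = £2,201.43.
Total interest on Option 2 = 48 × £2,201.43 − £79,000 = £26,668.64.
Option 1 is lower by £6,966.96.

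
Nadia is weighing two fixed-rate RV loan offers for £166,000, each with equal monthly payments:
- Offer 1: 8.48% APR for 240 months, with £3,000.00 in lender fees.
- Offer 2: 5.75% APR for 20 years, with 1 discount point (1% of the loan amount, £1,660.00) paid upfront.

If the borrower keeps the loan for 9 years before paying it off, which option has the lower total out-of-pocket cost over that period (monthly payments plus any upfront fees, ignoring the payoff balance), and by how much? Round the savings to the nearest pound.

Offer 1: at 8.48% the monthly rate is 0.0070667, so the payment is 166,000 × 0.0070667 / (1 − 1.0070667^−240) = £1,438.49.
Offer 2: at 5.75% the monthly rate is 0.0047917, so the payment is 166,000 × 0.0047917 / (1 − 1.0047917^−240) = £1,165.46.
Over 108 months: Offer 1 costs 108 × £1,438.49 + £3,000.00 = £158,356.92; Offer 2 costs 108 × £1,165.46 + £1,660.00 = £127,529.68.
Offer 2 is cheaper by £158,356.92 − £127,529.68 = £30,827.24.

Offer 2 by £30,827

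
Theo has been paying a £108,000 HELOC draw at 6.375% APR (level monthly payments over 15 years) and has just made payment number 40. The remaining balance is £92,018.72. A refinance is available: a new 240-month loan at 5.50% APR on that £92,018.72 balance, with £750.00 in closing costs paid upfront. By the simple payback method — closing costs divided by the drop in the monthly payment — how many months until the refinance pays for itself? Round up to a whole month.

3 months

Current payment = 108,000 × 6.375%/12 / (1 − (1+0.0053125)^−180) = £933.39.
Refinanced payment = 92,018.72 × 0.0045833 / (1 − (1+0.0045833)^−240) = £632.99.
Monthly savings = £933.39 − £632.99 = £300.40.
Break-even = £750.00 / £300.40 = 2.50 → 3 months.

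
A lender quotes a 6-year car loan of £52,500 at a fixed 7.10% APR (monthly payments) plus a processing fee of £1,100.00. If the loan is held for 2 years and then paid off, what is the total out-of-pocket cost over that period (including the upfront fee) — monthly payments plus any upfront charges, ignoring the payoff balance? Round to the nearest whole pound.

£22,642

Monthly rate = 7.1%/12 = 0.0059167; payment = 52,500 × 0.0059167 / (1 − (1+0.0059167)^−72) = £897.60.
Total outlay = 24 × £897.60 + £1,100.00 = £22,642.40.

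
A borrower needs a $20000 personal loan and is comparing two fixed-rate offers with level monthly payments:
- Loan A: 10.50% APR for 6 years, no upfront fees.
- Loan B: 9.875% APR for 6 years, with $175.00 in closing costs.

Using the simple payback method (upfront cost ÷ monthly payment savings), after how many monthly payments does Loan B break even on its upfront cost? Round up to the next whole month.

Loan A: at 10.50% the monthly rate is 0.0087500, so the payment is 20,000 × 0.0087500 / (1 − 1.0087500^−72) = $375.58.
Loan B: at 9.875% the monthly rate is 0.0082292, so the payment is 20,000 × 0.0082292 / (1 − 1.0082292^−72) = $369.26.
Monthly savings = $375.58 − $369.26 = $6.32.
Break-even = $175.00 / $6.32 = 27.69 → 28 months.

28 months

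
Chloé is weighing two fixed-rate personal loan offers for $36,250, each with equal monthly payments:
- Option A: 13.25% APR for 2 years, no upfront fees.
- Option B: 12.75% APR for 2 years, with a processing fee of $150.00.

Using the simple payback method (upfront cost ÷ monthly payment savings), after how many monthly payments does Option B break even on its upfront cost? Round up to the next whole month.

18 months

Option A: at 13.25% the monthly rate is 0.0110417, so the payment is 36,250 × 0.0110417 / (1 − 1.0110417^−24) = $1,727.65.
Option B: monthly rate = 12.75%/12 = 0.0106250; payment = 36,250 × 0.0106250 / (1 − (1+0.0106250)^−24) = $1,719.14.
Monthly savings = $1,727.65 − $1,719.14 = $8.51.
Break-even = $150.00 / $8.51 = 17.63 → 18 months.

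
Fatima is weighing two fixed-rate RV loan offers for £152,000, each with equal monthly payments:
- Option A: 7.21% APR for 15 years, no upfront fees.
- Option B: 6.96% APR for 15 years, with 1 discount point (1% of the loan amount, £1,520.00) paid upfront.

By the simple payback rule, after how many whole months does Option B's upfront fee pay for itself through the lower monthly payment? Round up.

72 months

Option A: monthly rate = 7.21%/12 = 0.0060083; payment = 152,000 × 0.0060083 / (1 − (1+0.0060083)^−180) = £1,384.13.
Option B: at 6.96% the monthly rate is 0.0058000, so the payment is 152,000 × 0.0058000 / (1 − 1.0058000^−180) = £1,362.82.
Monthly savings = £1,384.13 − £1,362.82 = £21.31.
Break-even = £1,520.00 / £21.31 = 71.33 → 72 months.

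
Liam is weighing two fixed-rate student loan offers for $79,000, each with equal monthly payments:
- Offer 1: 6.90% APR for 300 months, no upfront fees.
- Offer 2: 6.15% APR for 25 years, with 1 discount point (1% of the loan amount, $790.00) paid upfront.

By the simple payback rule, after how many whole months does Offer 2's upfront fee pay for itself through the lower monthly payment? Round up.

Offer 1: at 6.90% the monthly rate is 0.0057500, so the payment is 79,000 × 0.0057500 / (1 − 1.0057500^−300) = $553.33.
Offer 2: monthly rate = 6.15%/12 = 0.0051250; payment = 79,000 × 0.0051250 / (1 − (1+0.0051250)^−300) = $516.27.
Monthly savings = $553.33 − $516.27 = $37.06.
Break-even = $790.00 / $37.06 = 21.32 → 22 months.

22 months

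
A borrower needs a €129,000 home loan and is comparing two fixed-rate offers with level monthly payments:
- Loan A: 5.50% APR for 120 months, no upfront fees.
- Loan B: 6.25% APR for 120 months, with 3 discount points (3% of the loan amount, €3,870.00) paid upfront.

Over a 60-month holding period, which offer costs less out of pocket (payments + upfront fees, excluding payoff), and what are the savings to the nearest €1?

Loan A by €6,775

Loan A: at 5.50% the monthly rate is 0.0045833, so the payment is 129,000 × 0.0045833 / (1 − 1.0045833^−120) = €1,399.99.
Loan B: at 6.25% the monthly rate is 0.0052083, so the payment is 129,000 × 0.0052083 / (1 − 1.0052083^−120) = €1,448.41.
Over 60 months: Loan A costs 60 × €1,399.99 = €83,999.40; Loan B costs 60 × €1,448.41 + €3,870.00 = €90,774.60.
Loan A is cheaper by €90,774.60 − €83,999.40 = €6,775.20.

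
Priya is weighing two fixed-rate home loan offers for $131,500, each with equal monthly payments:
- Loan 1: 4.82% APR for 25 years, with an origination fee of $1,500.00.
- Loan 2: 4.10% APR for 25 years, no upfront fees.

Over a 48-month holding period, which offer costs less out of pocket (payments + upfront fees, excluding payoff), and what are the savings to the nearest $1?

Loan 2 by $4,074

Loan 1: at 4.82% the monthly rate is 0.0040167, so the payment is 131,500 × 0.0040167 / (1 − 1.0040167^−300) = $755.01.
Loan 2: monthly rate = 4.1%/12 = 0.0034167; payment = 131,500 × 0.0034167 / (1 − (1+0.0034167)^−300) = $701.39.
Over 48 months: Loan 1 costs 48 × $755.01 + $1,500.00 = $37,740.48; Loan 2 costs 48 × $701.39 = $33,666.72.
Loan 2 is cheaper by $37,740.48 − $33,666.72 = $4,073.76.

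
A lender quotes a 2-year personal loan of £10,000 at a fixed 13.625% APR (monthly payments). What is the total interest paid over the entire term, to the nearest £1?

£1,481

At 13.625% the monthly rate is 0.0113542, so the payment is 10,000 × 0.0113542 / (1 − 1.0113542^−24) = £478.36.
Total paid = 24 × £478.36 = £11,480.64; interest = £11,480.64 − £10,000 = £1,480.64.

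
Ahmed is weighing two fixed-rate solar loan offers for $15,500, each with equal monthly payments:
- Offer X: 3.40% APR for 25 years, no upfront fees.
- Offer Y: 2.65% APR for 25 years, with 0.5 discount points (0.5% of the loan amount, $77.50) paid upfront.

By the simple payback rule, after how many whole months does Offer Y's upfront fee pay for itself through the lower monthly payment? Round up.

Offer X: at 3.40% the monthly rate is 0.0028333, so the payment is 15,500 × 0.0028333 / (1 − 1.0028333^−300) = $76.77.
Offer Y: monthly rate = 2.65%/12 = 0.0022083; payment = 15,500 × 0.0022083 / (1 − (1+0.0022083)^−300) = $70.71.
Monthly savings = $76.77 − $70.71 = $6.06.
Break-even = $77.50 / $6.06 = 12.79 → 13 months.

13 months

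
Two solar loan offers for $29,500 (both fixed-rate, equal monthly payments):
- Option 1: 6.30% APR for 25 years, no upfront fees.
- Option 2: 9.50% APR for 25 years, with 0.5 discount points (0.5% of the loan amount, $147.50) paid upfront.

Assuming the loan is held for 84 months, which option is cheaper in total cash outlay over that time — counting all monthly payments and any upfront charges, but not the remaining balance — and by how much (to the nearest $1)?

Option 1: at 6.30% the monthly rate is 0.0052500, so the payment is 29,500 × 0.0052500 / (1 − 1.0052500^−300) = $195.52.
Option 2: at 9.50% the monthly rate is 0.0079167, so the payment is 29,500 × 0.0079167 / (1 − 1.0079167^−300) = $257.74.
Over 84 months: Option 1 costs 84 × $195.52 = $16,423.68; Option 2 costs 84 × $257.74 + $147.50 = $21,797.66.
Option 1 is cheaper by $21,797.66 − $16,423.68 = $5,373.98.

Option 1 by $5,374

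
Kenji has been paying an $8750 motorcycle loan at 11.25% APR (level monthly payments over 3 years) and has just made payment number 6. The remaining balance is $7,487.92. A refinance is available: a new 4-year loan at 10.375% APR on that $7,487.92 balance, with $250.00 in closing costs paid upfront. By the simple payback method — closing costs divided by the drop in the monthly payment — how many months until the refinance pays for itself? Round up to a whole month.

3 months

Current payment = 8,750 × 11.25%/12 / (1 − (1+0.0093750)^−36) = $287.50.
Refinanced payment = 7,487.92 × 0.0086458 / (1 − (1+0.0086458)^−48) = $191.26.
Monthly savings = $287.50 − $191.26 = $96.24.
Break-even = $250.00 / $96.24 = 2.60 → 3 months.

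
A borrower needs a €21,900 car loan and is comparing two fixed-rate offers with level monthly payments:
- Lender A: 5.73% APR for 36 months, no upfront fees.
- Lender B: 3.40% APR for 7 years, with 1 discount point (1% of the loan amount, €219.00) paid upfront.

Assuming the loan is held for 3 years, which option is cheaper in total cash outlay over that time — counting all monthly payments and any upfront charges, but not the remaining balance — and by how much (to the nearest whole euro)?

Lender B by €13,109

Lender A: at 5.73% the monthly rate is 0.0047750, so the payment is 21,900 × 0.0047750 / (1 − 1.0047750^−36) = €663.56.
Lender B: monthly rate = 3.4%/12 = 0.0028333; payment = 21,900 × 0.0028333 / (1 − (1+0.0028333)^−84) = €293.34.
Over 36 months: Lender A costs 36 × €663.56 = €23,888.16; Lender B costs 36 × €293.34 + €219.00 = €10,779.24.
Lender B is cheaper by €23,888.16 − €10,779.24 = €13,108.92.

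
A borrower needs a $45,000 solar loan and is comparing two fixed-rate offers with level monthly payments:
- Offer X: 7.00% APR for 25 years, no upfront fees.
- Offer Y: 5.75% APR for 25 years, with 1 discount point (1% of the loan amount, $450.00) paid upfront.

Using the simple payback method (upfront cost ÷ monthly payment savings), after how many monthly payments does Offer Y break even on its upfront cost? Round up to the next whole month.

Offer X: monthly rate = 7%/12 = 0.0058333; payment = 45,000 × 0.0058333 / (1 − (1+0.0058333)^−300) = $318.05.
Offer Y: at 5.75% the monthly rate is 0.0047917, so the payment is 45,000 × 0.0047917 / (1 − 1.0047917^−300) = $283.10.
Monthly savings = $318.05 − $283.10 = $34.95.
Break-even = $450.00 / $34.95 = 12.88 → 13 months.

13 months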